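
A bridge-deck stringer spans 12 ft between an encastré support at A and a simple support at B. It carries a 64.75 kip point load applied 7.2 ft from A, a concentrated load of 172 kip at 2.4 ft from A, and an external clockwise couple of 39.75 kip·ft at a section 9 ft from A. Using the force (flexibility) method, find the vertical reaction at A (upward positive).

R_A = 194.5 kip

Release the roller at B. Primary structure: cantilever fixed at A.
Free-end deflection of the primary structure under the applied loading (downward +):
  point load 64.75 at a = 7.2: Pa²(3L − a)/(6EI) = 16112/EI
  point load 172 at a = 2.4: Pa²(3L − a)/(6EI) = 5548/EI
  clockwise couple 39.75 at a = 9: M₀a(2L − a)/(2EI) = 2683/EI
  δ_0 = 24343/EI
Tip deflection under a unit load at B: L³/(3EI) = 576/EI.
Compatibility at B: δ_0 − R_B·δ_{BB} = 0, so R_B = 24343/576 = 42.26 kip.
Vertical equilibrium: R_A = ΣP − R_B = 236.8 − 42.26 = 194.5 kip.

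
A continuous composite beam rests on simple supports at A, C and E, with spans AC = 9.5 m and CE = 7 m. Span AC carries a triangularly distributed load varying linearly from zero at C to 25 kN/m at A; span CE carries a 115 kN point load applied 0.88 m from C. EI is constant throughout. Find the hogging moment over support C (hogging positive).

M_C = 111 kN·m

Insert a hinge at C; M_C is the redundant, and each span becomes simply supported.
Rotations at C on the released spans (each span's end-slope, ×1/EI):
  span AC: triangular load, peak 25: 7w₀L³/(360EI) = 416.8/EI
  span CE: point load 115 at a = 0.88: Pab(L + b)/(6LEI) = 193.5/EI
  relative rotation θ_0 = (416.8 + 193.5)/EI = 610.3/EI
A unit hogging moment at C produces rotation L₁/(3EI) + L₂/(3EI) = 5.5/EI.
Slope continuity at C: θ_0 = M_C·5.5/EI, so M_C = 610.3/5.5 = 111 kN·m (hogging).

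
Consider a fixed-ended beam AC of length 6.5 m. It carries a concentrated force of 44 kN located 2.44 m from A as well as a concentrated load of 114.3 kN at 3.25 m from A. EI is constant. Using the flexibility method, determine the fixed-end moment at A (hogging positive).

M_A = 134.8 kN·m

Take the two fixed-end moments M_A, M_C as redundants; the released structure is the simple span AC.
Simple-span end rotations at A and C under the given loads:
  at A: point load 44 at a = 2.44: Pab(L + b)/(6LEI) = 118/EI
  at C: point load 44 at a = 2.44: Pab(L + a)/(6LEI) = 99.92/EI
  at A: point load 114.3 at a = 3.25: Pab(L + b)/(6LEI) = 301.8/EI
  at C: point load 114.3 at a = 3.25: Pab(L + a)/(6LEI) = 301.8/EI
  θ_A0 = 419.8/EI,  θ_C0 = 401.7/EI
Flexibility coefficients: a unit moment at one end gives L/(3EI) there and L/(6EI) at the far end, so f₁₁ = f₂₂ = 2.167/EI and f₁₂ = f₂₁ = 1.083/EI.
Compatibility — zero rotation at each built-in end:
  2.167 M_A + 1.083 M_C = 419.8
  1.083 M_A + 2.167 M_C = 401.7
Solving the pair gives M_A = 134.8 kN·m and M_C = 118 kN·m (hogging).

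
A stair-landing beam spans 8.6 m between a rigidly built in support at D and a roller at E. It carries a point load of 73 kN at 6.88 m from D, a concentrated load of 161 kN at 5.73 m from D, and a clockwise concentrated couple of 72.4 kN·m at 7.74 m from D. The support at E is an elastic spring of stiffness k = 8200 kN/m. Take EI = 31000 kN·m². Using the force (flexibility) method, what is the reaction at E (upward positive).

Release the roller at E. Primary structure: cantilever fixed at D.
Primary-structure tip deflection at E by superposition:
  point load 73 at a = 6.88: Pa²(3L − a)/(6EI) = 10896/EI
  point load 161 at a = 5.73: Pa²(3L − a)/(6EI) = 17682/EI
  clockwise couple 72.4 at a = 7.74: M₀a(2L − a)/(2EI) = 2651/EI
  δ_0 = 31229/EI
Flexibility coefficient — unit upward force at E: δ_{EE} = L³/(3EI) = 212/EI.
With EI = 31000 kN·m²: δ_0 = 1.0074 m and δ_{EE} = 0.006839 m/kN.
Compatibility — the spring shortens by R_E/k under the reaction it provides: δ_0 − R_E·δ_{EE} = R_E/k. With 1/k = 0.000122 m/kN, R_E = δ_0 / (δ_{EE} + 1/k) = 1.0074 / (0.006839 + 0.000122) = 144.7 kN.

R_E = 144.7 kN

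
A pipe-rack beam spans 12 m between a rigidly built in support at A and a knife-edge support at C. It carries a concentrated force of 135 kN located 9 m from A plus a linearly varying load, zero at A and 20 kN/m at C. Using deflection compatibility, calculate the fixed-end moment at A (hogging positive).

M_A = 357.8 kN·m

Take the reaction at C as the redundant and release it; the primary structure is a cantilever fixed at A.
Deflection at C on the released cantilever, summing each load's contribution:
  point load 135 at a = 9: Pa²(3L − a)/(6EI) = 49208/EI
  triangular load, peak 20 at the free end: 11w₀L⁴/(120EI) = 38016/EI
  δ_0 = 87224/EI
Tip deflection under a unit load at C: L³/(3EI) = 576/EI.
Compatibility at C: δ_0 − R_C·δ_{CC} = 0, so R_C = 87224/576 = 151.4 kN.
Moment equilibrium about A: M_A = Σ(load moments about A) − R_C·L = 2175 − 151.4×12 = 357.8 kN·m.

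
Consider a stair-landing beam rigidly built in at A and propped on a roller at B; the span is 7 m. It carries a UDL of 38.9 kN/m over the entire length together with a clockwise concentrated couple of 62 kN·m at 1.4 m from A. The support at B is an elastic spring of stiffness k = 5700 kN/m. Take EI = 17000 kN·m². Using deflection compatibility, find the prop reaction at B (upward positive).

Release the roller at B. Primary structure: cantilever fixed at A.
Free-end deflection of the primary structure under the applied loading (downward +):
  UDL 38.9: wL⁴/(8EI) = 11675/EI
  clockwise couple 62 at a = 1.4: M₀a(2L − a)/(2EI) = 546.8/EI
  δ_0 = 12222/EI
Flexibility coefficient — unit upward force at B: δ_{BB} = L³/(3EI) = 114.3/EI.
With EI = 17000 kN·m²: δ_0 = 0.71892 m and δ_{BB} = 0.006725 m/kN.
Compatibility — the spring shortens by R_B/k under the reaction it provides: δ_0 − R_B·δ_{BB} = R_B/k. With 1/k = 0.000175 m/kN, R_B = δ_0 / (δ_{BB} + 1/k) = 0.71892 / (0.006725 + 0.000175) = 104.2 kN.

R_B = 104.2 kN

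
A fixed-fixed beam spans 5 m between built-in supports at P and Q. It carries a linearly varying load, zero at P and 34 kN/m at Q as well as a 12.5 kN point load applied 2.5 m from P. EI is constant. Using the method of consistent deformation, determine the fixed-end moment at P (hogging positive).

M_P = 36.15 kN·m

Release both end moments; the primary structure is a simply-supported span PQ with redundants M_P and M_Q.
On the primary (simply-supported) span, the end slopes from the loading are:
  at P: triangular load, peak 34: 7w₀L³/(360EI) = 82.64/EI
  at Q: triangular load, peak 34: w₀L³/(45EI) = 94.44/EI
  at P: point load 12.5 at a = 2.5: Pab(L + b)/(6LEI) = 19.53/EI
  at Q: point load 12.5 at a = 2.5: Pab(L + a)/(6LEI) = 19.53/EI
  θ_P0 = 102.2/EI,  θ_Q0 = 114/EI
Flexibility coefficients: a unit moment at one end gives L/(3EI) there and L/(6EI) at the far end, so f₁₁ = f₂₂ = 1.667/EI and f₁₂ = f₂₁ = 0.8333/EI.
Compatibility — zero rotation at each built-in end:
  1.667 M_P + 0.8333 M_Q = 102.2
  0.8333 M_P + 1.667 M_Q = 114
Solving the pair gives M_P = 36.15 kN·m and M_Q = 50.31 kN·m (hogging).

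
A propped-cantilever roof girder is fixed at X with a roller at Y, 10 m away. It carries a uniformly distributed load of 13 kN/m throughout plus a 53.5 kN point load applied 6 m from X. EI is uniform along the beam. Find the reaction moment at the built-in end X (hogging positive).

M_X = 252.4 kN·m

Choose R_Y as the redundant. The primary structure is the cantilever fixed at X.
Downward deflection at the released point Y due to the loads:
  UDL 13: wL⁴/(8EI) = 16250/EI
  point load 53.5 at a = 6: Pa²(3L − a)/(6EI) = 7704/EI
  δ_0 = 23954/EI
Flexibility coefficient — unit upward force at Y: δ_{YY} = L³/(3EI) = 333.3/EI.
The prop prevents deflection at Y: R_Y = δ_0/δ_{YY} = 23954/333.3 = 71.86 kN.
Moment equilibrium about X: M_X = Σ(load moments about X) − R_Y·L = 971 − 71.86×10 = 252.4 kN·m.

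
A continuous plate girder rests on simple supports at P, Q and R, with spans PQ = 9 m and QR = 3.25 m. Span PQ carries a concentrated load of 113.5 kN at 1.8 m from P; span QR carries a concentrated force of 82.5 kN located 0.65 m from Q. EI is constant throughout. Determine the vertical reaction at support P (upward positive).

R_P = 81.66 kN

Insert a hinge at Q; M_Q is the redundant, and each span becomes simply supported.
Discontinuity in slope at Q on the released structure — sum the simple-span end rotations:
  span PQ: point load 113.5 at a = 1.8: Pab(L + a)/(6LEI) = 294.2/EI
  span QR: point load 82.5 at a = 0.65: Pab(L + b)/(6LEI) = 41.83/EI
  relative rotation θ_0 = (294.2 + 41.83)/EI = 336/EI
A unit hogging moment at Q produces rotation L₁/(3EI) + L₂/(3EI) = 4.083/EI.
Compatibility: M_Q·(L₁+L₂)/(3EI) = θ_0, giving M_Q = 82.29 kN·m (hogging).
Span PQ, ΣM about P with M_Q applied at Q: R_Q^{PQ}·9 = 204.3 + 82.29, so R_Q^{PQ} = 31.84 kN and R_P = 113.5 − 31.84 = 81.66 kN.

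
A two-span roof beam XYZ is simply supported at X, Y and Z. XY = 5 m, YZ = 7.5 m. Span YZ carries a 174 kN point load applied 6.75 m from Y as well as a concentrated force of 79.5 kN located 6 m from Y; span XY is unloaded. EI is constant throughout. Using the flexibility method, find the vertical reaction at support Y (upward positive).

Release continuity at Y by inserting a hinge; the redundant is the internal moment M_Y. The primary structure is two simply-supported spans XY and YZ.
Discontinuity in slope at Y on the released structure — sum the simple-span end rotations:
  span YZ: point load 174 at a = 6.75: Pab(L + b)/(6LEI) = 161.5/EI
  span YZ: point load 79.5 at a = 6: Pab(L + b)/(6LEI) = 143.1/EI
  relative rotation θ_0 = (0 + 304.6)/EI = 304.6/EI
A unit hogging moment at Y produces rotation L₁/(3EI) + L₂/(3EI) = 4.167/EI.
Compatibility: M_Y·(L₁+L₂)/(3EI) = θ_0, giving M_Y = 73.1 kN·m (hogging).
Span XY, ΣM about X with M_Y applied at Y: R_Y^{XY}·5 = 0 + 73.1, so R_Y^{XY} = 14.62 kN and R_X = 0 − 14.62 = -14.62 kN.
Span YZ, ΣM about Z: R_Y^{YZ}·7.5 = 249.8 + 73.1, so R_Y^{YZ} = 43.05 kN and R_Z = 253.5 − 43.05 = 210.5 kN.
R_Y = 14.62 + 43.05 = 57.67 kN.

R_Y = 57.67 kN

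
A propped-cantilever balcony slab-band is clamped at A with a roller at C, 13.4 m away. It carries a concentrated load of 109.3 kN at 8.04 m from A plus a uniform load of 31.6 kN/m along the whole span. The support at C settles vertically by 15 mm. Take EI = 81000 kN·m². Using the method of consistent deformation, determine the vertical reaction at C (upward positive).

R_C = 204.5 kN

Choose R_C as the redundant. The primary structure is the cantilever fixed at A.
Free-end deflection of the primary structure under the applied loading (downward +):
  point load 109.3 at a = 8.04: Pa²(3L − a)/(6EI) = 37870/EI
  UDL 31.6: wL⁴/(8EI) = 127355/EI
  δ_0 = 165225/EI
Flexibility coefficient — unit upward force at C: δ_{CC} = L³/(3EI) = 802/EI.
With EI = 81000 kN·m²: δ_0 = 2.0398 m and δ_{CC} = 0.009902 m/kN.
Compatibility — the beam at C must follow the support down by 0.015 m: δ_0 − R_C·δ_{CC} = 0.015, so R_C = (2.0398 − 0.015)/0.009902 = 204.5 kN.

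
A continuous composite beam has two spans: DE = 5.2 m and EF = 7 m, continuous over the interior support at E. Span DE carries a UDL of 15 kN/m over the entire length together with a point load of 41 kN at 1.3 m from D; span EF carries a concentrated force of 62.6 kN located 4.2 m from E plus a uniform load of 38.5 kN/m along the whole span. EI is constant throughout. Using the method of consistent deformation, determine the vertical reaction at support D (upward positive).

R_D = 29.4 kN

Take M_E as the redundant. Released structure: two simple spans DE and EF with a hinge at E.
Rotations at E on the released spans (each span's end-slope, ×1/EI):
  span DE: UDL 15: wL³/(24EI) = 87.88/EI
  span DE: point load 41 at a = 1.3: Pab(L + a)/(6LEI) = 43.31/EI
  span EF: point load 62.6 at a = 4.2: Pab(L + b)/(6LEI) = 171.8/EI
  span EF: UDL 38.5: wL³/(24EI) = 550.2/EI
  relative rotation θ_0 = (131.2 + 722)/EI = 853.2/EI
A unit hogging moment at E produces rotation L₁/(3EI) + L₂/(3EI) = 4.067/EI.
Compatibility: M_E·(L₁+L₂)/(3EI) = θ_0, giving M_E = 209.8 kN·m (hogging).
Span DE, ΣM about D with M_E applied at E: R_E^{DE}·5.2 = 256.1 + 209.8, so R_E^{DE} = 89.6 kN and R_D = 119 − 89.6 = 29.4 kN.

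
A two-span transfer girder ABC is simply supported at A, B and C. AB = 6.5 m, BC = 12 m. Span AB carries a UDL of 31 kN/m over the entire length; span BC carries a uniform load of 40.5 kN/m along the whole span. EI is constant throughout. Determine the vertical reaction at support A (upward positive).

R_A = 19.15 kN

Release continuity at B by inserting a hinge; the redundant is the internal moment M_B. The primary structure is two simply-supported spans AB and BC.
Discontinuity in slope at B on the released structure — sum the simple-span end rotations:
  span AB: UDL 31: wL³/(24EI) = 354.7/EI
  span BC: UDL 40.5: wL³/(24EI) = 2916/EI
  relative rotation θ_0 = (354.7 + 2916)/EI = 3271/EI
A unit hogging moment at B produces rotation L₁/(3EI) + L₂/(3EI) = 6.167/EI.
Compatibility: M_B·(L₁+L₂)/(3EI) = θ_0, giving M_B = 530.4 kN·m (hogging).
Span AB, ΣM about A with M_B applied at B: R_B^{AB}·6.5 = 654.9 + 530.4, so R_B^{AB} = 182.3 kN and R_A = 201.5 − 182.3 = 19.15 kN.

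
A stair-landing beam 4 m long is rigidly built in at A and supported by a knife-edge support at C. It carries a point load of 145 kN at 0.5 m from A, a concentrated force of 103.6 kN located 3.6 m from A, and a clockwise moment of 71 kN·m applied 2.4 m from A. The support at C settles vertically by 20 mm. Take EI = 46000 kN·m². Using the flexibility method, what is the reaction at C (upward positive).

Remove the prop at C; the released (primary) structure is a cantilever built in at A.
Primary-structure tip deflection at C by superposition:
  point load 145 at a = 0.5: Pa²(3L − a)/(6EI) = 69.48/EI
  point load 103.6 at a = 3.6: Pa²(3L − a)/(6EI) = 1880/EI
  clockwise couple 71 at a = 2.4: M₀a(2L − a)/(2EI) = 477.1/EI
  δ_0 = 2426/EI
Tip deflection under a unit load at C: L³/(3EI) = 21.33/EI.
With EI = 46000 kN·m²: δ_0 = 0.052746 m and δ_{CC} = 0.000464 m/kN.
Compatibility — the beam at C must follow the support down by 0.02 m: δ_0 − R_C·δ_{CC} = 0.02, so R_C = (0.052746 − 0.02)/0.000464 = 70.61 kN.

R_C = 70.61 kN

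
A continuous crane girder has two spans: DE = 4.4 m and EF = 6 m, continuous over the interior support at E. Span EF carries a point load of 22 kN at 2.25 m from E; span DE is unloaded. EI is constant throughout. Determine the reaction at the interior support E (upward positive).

R_E = 19.46 kN

Release continuity at E by inserting a hinge; the redundant is the internal moment M_E. The primary structure is two simply-supported spans DE and EF.
Rotations at E on the released spans (each span's end-slope, ×1/EI):
  span EF: point load 22 at a = 2.25: Pab(L + b)/(6LEI) = 50.27/EI
  relative rotation θ_0 = (0 + 50.27)/EI = 50.27/EI
A unit hogging moment at E produces rotation L₁/(3EI) + L₂/(3EI) = 3.467/EI.
Compatibility: M_E·(L₁+L₂)/(3EI) = θ_0, giving M_E = 14.5 kN·m (hogging).
Span DE, ΣM about D with M_E applied at E: R_E^{DE}·4.4 = 0 + 14.5, so R_E^{DE} = 3.296 kN and R_D = 0 − 3.296 = -3.296 kN.
Span EF, ΣM about F: R_E^{EF}·6 = 82.5 + 14.5, so R_E^{EF} = 16.17 kN and R_F = 22 − 16.17 = 5.833 kN.
R_E = 3.296 + 16.17 = 19.46 kN.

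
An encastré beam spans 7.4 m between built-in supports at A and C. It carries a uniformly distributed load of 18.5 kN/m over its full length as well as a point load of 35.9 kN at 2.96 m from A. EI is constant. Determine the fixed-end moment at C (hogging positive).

M_C = 109.9 kN·m

Release both end moments; the primary structure is a simply-supported span AC with redundants M_A and M_C.
End rotations of the released simple span under the applied load (×1/EI):
  at A: UDL 18.5: wL³/(24EI) = 312.4/EI
  at C: UDL 18.5: wL³/(24EI) = 312.4/EI
  at A: point load 35.9 at a = 2.96: Pab(L + b)/(6LEI) = 125.8/EI
  at C: point load 35.9 at a = 2.96: Pab(L + a)/(6LEI) = 110.1/EI
  θ_A0 = 438.2/EI,  θ_C0 = 422.4/EI
Flexibility coefficients: a unit moment at one end gives L/(3EI) there and L/(6EI) at the far end, so f₁₁ = f₂₂ = 2.467/EI and f₁₂ = f₂₁ = 1.233/EI.
Compatibility — zero rotation at each built-in end:
  2.467 M_A + 1.233 M_C = 438.2
  1.233 M_A + 2.467 M_C = 422.4
Solving the pair gives M_A = 122.7 kN·m and M_C = 109.9 kN·m (hogging).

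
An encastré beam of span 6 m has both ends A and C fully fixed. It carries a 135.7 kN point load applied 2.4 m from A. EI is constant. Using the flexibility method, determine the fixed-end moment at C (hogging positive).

M_C = 78.16 kN·m

Take the two fixed-end moments M_A, M_C as redundants; the released structure is the simple span AC.
On the primary (simply-supported) span, the end slopes from the loading are:
  at A: point load 135.7 at a = 2.4: Pab(L + b)/(6LEI) = 312.7/EI
  at C: point load 135.7 at a = 2.4: Pab(L + a)/(6LEI) = 273.6/EI
  θ_A0 = 312.7/EI,  θ_C0 = 273.6/EI
Flexibility coefficients: a unit moment at one end gives L/(3EI) there and L/(6EI) at the far end, so f₁₁ = f₂₂ = 2/EI and f₁₂ = f₂₁ = 1/EI.
Compatibility — zero rotation at each built-in end:
  2 M_A + 1 M_C = 312.7
  1 M_A + 2 M_C = 273.6
Solving the pair gives M_A = 117.2 kN·m and M_C = 78.16 kN·m (hogging).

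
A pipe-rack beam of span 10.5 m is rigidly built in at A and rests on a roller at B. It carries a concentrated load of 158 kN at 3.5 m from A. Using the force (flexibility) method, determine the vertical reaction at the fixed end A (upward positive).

R_A = 134.6 kN

Choose R_B as the redundant. The primary structure is the cantilever fixed at A.
Deflection at B on the released cantilever, summing each load's contribution:
  point load 158 at a = 3.5: Pa²(3L − a)/(6EI) = 9032/EI
Tip deflection under a unit load at B: L³/(3EI) = 385.9/EI.
Compatibility at B: δ_0 − R_B·δ_{BB} = 0, so R_B = 9032/385.9 = 23.41 kN.
Vertical equilibrium: R_A = ΣP − R_B = 158 − 23.41 = 134.6 kN.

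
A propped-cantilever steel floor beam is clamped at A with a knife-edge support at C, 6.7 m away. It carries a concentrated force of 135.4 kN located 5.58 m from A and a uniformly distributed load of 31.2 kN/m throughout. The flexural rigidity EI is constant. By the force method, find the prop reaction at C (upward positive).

Remove the prop at C; the released (primary) structure is a cantilever built in at A.
Free-end deflection of the primary structure under the applied loading (downward +):
  point load 135.4 at a = 5.58: Pa²(3L − a)/(6EI) = 10202/EI
  UDL 31.2: wL⁴/(8EI) = 7859/EI
  δ_0 = 18061/EI
Tip deflection under a unit load at C: L³/(3EI) = 100.3/EI.
Compatibility at C: δ_0 − R_C·δ_{CC} = 0, so R_C = 18061/100.3 = 180.2 kN.

R_C = 180.2 kN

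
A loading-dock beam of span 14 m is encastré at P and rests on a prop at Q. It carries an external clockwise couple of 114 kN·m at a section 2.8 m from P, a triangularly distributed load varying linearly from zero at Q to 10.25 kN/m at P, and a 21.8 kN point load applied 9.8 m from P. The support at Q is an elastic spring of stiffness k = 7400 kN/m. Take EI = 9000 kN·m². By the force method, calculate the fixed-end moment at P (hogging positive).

Choose R_Q as the redundant. The primary structure is the cantilever fixed at P.
Downward deflection at the released point Q due to the loads:
  clockwise couple 114 at a = 2.8: M₀a(2L − a)/(2EI) = 4022/EI
  triangular load, peak 10.25 at the fixed end: w₀L⁴/(30EI) = 13125/EI
  point load 21.8 at a = 9.8: Pa²(3L − a)/(6EI) = 11236/EI
  δ_0 = 28383/EI
Flexibility coefficient — unit upward force at Q: δ_{QQ} = L³/(3EI) = 914.7/EI.
With EI = 9000 kN·m²: δ_0 = 3.1537 m and δ_{QQ} = 0.10163 m/kN.
Compatibility — the spring shortens by R_Q/k under the reaction it provides: δ_0 − R_Q·δ_{QQ} = R_Q/k. With 1/k = 0.000135 m/kN, R_Q = δ_0 / (δ_{QQ} + 1/k) = 3.1537 / (0.10163 + 0.000135) = 30.99 kN.
Moment equilibrium about P: M_P = Σ(load moments about P) − R_Q·L = 662.5 − 30.99×14 = 228.6 kN·m.

M_P = 228.6 kN·m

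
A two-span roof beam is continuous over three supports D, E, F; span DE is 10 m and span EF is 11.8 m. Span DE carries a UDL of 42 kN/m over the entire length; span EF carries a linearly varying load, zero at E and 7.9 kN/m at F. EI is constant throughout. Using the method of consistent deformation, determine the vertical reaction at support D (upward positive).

R_D = 182.4 kN

Release continuity at E by inserting a hinge; the redundant is the internal moment M_E. The primary structure is two simply-supported spans DE and EF.
Rotations at E on the released spans (each span's end-slope, ×1/EI):
  span DE: UDL 42: wL³/(24EI) = 1750/EI
  span EF: triangular load, peak 7.9: 7w₀L³/(360EI) = 252.4/EI
  relative rotation θ_0 = (1750 + 252.4)/EI = 2002/EI
A unit hogging moment at E produces rotation L₁/(3EI) + L₂/(3EI) = 7.267/EI.
Compatibility: M_E·(L₁+L₂)/(3EI) = θ_0, giving M_E = 275.6 kN·m (hogging).
Span DE, ΣM about D with M_E applied at E: R_E^{DE}·10 = 2100 + 275.6, so R_E^{DE} = 237.6 kN and R_D = 420 − 237.6 = 182.4 kN.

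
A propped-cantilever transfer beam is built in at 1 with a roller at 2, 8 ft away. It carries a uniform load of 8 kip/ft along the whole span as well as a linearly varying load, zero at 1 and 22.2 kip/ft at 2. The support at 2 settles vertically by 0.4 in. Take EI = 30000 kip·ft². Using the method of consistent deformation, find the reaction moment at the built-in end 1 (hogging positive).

M_1 = 193.8 kip·ft

Take the reaction at 2 as the redundant and release it; the primary structure is a cantilever fixed at 1.
Deflection at 2 on the released cantilever, summing each load's contribution:
  UDL 8: wL⁴/(8EI) = 4096/EI
  triangular load, peak 22.2 at the free end: 11w₀L⁴/(120EI) = 8335/EI
  δ_0 = 12431/EI
Flexibility coefficient — unit upward force at 2: δ_{22} = L³/(3EI) = 170.7/EI.
With EI = 30000 kip·ft²: δ_0 = 0.41438 ft and δ_{22} = 0.005689 ft/kip.
Compatibility — the beam at 2 must follow the support down by 0.03333 ft: δ_0 − R_2·δ_{22} = 0.03333, so R_2 = (0.41438 − 0.03333)/0.005689 = 66.98 kip.
Moment equilibrium about 1: M_1 = Σ(load moments about 1) − R_2·L = 729.6 − 66.98×8 = 193.8 kip·ft.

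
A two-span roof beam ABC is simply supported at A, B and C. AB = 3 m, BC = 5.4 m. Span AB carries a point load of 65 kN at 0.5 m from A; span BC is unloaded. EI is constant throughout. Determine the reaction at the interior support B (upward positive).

R_B = 13.76 kN

Insert a hinge at B; M_B is the redundant, and each span becomes simply supported.
Rotations at B on the released spans (each span's end-slope, ×1/EI):
  span AB: point load 65 at a = 0.5: Pab(L + a)/(6LEI) = 15.8/EI
  relative rotation θ_0 = (15.8 + 0)/EI = 15.8/EI
A unit hogging moment at B produces rotation L₁/(3EI) + L₂/(3EI) = 2.8/EI.
Slope continuity at B: θ_0 = M_B·2.8/EI, so M_B = 15.8/2.8 = 5.642 kN·m (hogging).
Span AB, ΣM about A with M_B applied at B: R_B^{AB}·3 = 32.5 + 5.642, so R_B^{AB} = 12.71 kN and R_A = 65 − 12.71 = 52.29 kN.
Span BC, ΣM about C: R_B^{BC}·5.4 = 0 + 5.642, so R_B^{BC} = 1.045 kN and R_C = 0 − 1.045 = -1.045 kN.
R_B = 12.71 + 1.045 = 13.76 kN.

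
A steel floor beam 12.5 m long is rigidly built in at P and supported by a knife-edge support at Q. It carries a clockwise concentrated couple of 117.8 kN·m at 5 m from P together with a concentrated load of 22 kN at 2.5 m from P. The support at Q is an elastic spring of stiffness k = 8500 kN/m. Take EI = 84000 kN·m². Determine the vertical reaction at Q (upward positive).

Remove the prop at Q; the released (primary) structure is a cantilever built in at P.
Free-end deflection of the primary structure under the applied loading (downward +):
  clockwise couple 117.8 at a = 5: M₀a(2L − a)/(2EI) = 5890/EI
  point load 22 at a = 2.5: Pa²(3L − a)/(6EI) = 802.1/EI
  δ_0 = 6692/EI
Flexibility coefficient — unit upward force at Q: δ_{QQ} = L³/(3EI) = 651/EI.
With EI = 84000 kN·m²: δ_0 = 0.079668 m and δ_{QQ} = 0.00775 m/kN.
Compatibility — the spring shortens by R_Q/k under the reaction it provides: δ_0 − R_Q·δ_{QQ} = R_Q/k. With 1/k = 0.000118 m/kN, R_Q = δ_0 / (δ_{QQ} + 1/k) = 0.079668 / (0.00775 + 0.000118) = 10.13 kN.

R_Q = 10.13 kN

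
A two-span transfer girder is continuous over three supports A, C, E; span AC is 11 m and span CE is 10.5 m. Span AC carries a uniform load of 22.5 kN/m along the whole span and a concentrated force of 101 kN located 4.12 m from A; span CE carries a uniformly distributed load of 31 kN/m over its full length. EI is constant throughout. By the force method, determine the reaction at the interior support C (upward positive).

Take M_C as the redundant. Released structure: two simple spans AC and CE with a hinge at C.
Rotations at C on the released spans (each span's end-slope, ×1/EI):
  span AC: UDL 22.5: wL³/(24EI) = 1248/EI
  span AC: point load 101 at a = 4.12: Pab(L + a)/(6LEI) = 655.9/EI
  span CE: UDL 31: wL³/(24EI) = 1495/EI
  relative rotation θ_0 = (1904 + 1495)/EI = 3399/EI
A unit hogging moment at C produces rotation L₁/(3EI) + L₂/(3EI) = 7.167/EI.
Compatibility: M_C·(L₁+L₂)/(3EI) = θ_0, giving M_C = 474.3 kN·m (hogging).
Span AC, ΣM about A with M_C applied at C: R_C^{AC}·11 = 1777 + 474.3, so R_C^{AC} = 204.7 kN and R_A = 348.5 − 204.7 = 143.8 kN.
Span CE, ΣM about E: R_C^{CE}·10.5 = 1709 + 474.3, so R_C^{CE} = 207.9 kN and R_E = 325.5 − 207.9 = 117.6 kN.
R_C = 204.7 + 207.9 = 412.6 kN.

R_C = 412.6 kN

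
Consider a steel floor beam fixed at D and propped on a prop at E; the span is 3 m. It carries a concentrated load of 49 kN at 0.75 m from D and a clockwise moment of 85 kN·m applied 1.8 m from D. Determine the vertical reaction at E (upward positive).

Remove the prop at E; the released (primary) structure is a cantilever built in at D.
Primary-structure tip deflection at E by superposition:
  point load 49 at a = 0.75: Pa²(3L − a)/(6EI) = 37.9/EI
  clockwise couple 85 at a = 1.8: M₀a(2L − a)/(2EI) = 321.3/EI
  δ_0 = 359.2/EI
Flexibility coefficient — unit upward force at E: δ_{EE} = L³/(3EI) = 9/EI.
Compatibility at E: δ_0 − R_E·δ_{EE} = 0, so R_E = 359.2/9 = 39.91 kN.

R_E = 39.91 kN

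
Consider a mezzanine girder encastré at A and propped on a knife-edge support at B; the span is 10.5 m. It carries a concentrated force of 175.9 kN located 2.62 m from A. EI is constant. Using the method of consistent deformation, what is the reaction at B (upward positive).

Choose R_B as the redundant. The primary structure is the cantilever fixed at A.
Downward deflection at the released point B due to the loads:
  point load 175.9 at a = 2.62: Pa²(3L − a)/(6EI) = 5812/EI
Tip deflection under a unit load at B: L³/(3EI) = 385.9/EI.
Compatibility at B: δ_0 − R_B·δ_{BB} = 0, so R_B = 5812/385.9 = 15.06 kN.

R_B = 15.06 kN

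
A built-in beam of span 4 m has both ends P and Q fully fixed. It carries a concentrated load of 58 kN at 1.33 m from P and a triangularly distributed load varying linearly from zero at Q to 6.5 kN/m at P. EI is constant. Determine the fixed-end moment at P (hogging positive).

M_P = 39.57 kN·m

Release both end moments; the primary structure is a simply-supported span PQ with redundants M_P and M_Q.
On the primary (simply-supported) span, the end slopes from the loading are:
  at P: point load 58 at a = 1.33: Pab(L + b)/(6LEI) = 57.24/EI
  at Q: point load 58 at a = 1.33: Pab(L + a)/(6LEI) = 45.74/EI
  at P: triangular load, peak 6.5: w₀L³/(45EI) = 9.244/EI
  at Q: triangular load, peak 6.5: 7w₀L³/(360EI) = 8.089/EI
  θ_P0 = 66.49/EI,  θ_Q0 = 53.83/EI
Flexibility coefficients: a unit moment at one end gives L/(3EI) there and L/(6EI) at the far end, so f₁₁ = f₂₂ = 1.333/EI and f₁₂ = f₂₁ = 0.6667/EI.
Compatibility — zero rotation at each built-in end:
  1.333 M_P + 0.6667 M_Q = 66.49
  0.6667 M_P + 1.333 M_Q = 53.83
Solving the pair gives M_P = 39.57 kN·m and M_Q = 20.59 kN·m (hogging).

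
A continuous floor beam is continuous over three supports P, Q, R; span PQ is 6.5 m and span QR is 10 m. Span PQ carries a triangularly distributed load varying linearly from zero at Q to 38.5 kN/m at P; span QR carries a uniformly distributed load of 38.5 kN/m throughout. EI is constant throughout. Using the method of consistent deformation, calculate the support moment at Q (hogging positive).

M_Q = 329 kN·m

Release continuity at Q by inserting a hinge; the redundant is the internal moment M_Q. The primary structure is two simply-supported spans PQ and QR.
End slopes at the hinge Q, treating each span as simply supported:
  span PQ: triangular load, peak 38.5: 7w₀L³/(360EI) = 205.6/EI
  span QR: UDL 38.5: wL³/(24EI) = 1604/EI
  relative rotation θ_0 = (205.6 + 1604)/EI = 1810/EI
A unit hogging moment at Q produces rotation L₁/(3EI) + L₂/(3EI) = 5.5/EI.
Compatibility: M_Q·(L₁+L₂)/(3EI) = θ_0, giving M_Q = 329 kN·m (hogging).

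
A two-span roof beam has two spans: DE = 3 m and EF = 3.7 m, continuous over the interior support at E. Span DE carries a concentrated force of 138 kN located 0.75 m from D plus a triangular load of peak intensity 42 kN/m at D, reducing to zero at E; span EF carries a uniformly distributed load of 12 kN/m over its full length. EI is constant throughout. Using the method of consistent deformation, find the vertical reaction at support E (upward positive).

R_E = 103.6 kN

Insert a hinge at E; M_E is the redundant, and each span becomes simply supported.
Discontinuity in slope at E on the released structure — sum the simple-span end rotations:
  span DE: point load 138 at a = 0.75: Pab(L + a)/(6LEI) = 48.52/EI
  span DE: triangular load, peak 42: 7w₀L³/(360EI) = 22.05/EI
  span EF: UDL 12: wL³/(24EI) = 25.33/EI
  relative rotation θ_0 = (70.57 + 25.33)/EI = 95.89/EI
A unit hogging moment at E produces rotation L₁/(3EI) + L₂/(3EI) = 2.233/EI.
Compatibility: M_E·(L₁+L₂)/(3EI) = θ_0, giving M_E = 42.94 kN·m (hogging).
Span DE, ΣM about D with M_E applied at E: R_E^{DE}·3 = 166.5 + 42.94, so R_E^{DE} = 69.81 kN and R_D = 201 − 69.81 = 131.2 kN.
Span EF, ΣM about F: R_E^{EF}·3.7 = 82.14 + 42.94, so R_E^{EF} = 33.8 kN and R_F = 44.4 − 33.8 = 10.6 kN.
R_E = 69.81 + 33.8 = 103.6 kN.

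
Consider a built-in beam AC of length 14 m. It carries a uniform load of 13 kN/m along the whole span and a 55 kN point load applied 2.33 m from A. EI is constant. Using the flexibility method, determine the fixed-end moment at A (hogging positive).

Release both end moments; the primary structure is a simply-supported span AC with redundants M_A and M_C.
On the primary (simply-supported) span, the end slopes from the loading are:
  at A: UDL 13: wL³/(24EI) = 1486/EI
  at C: UDL 13: wL³/(24EI) = 1486/EI
  at A: point load 55 at a = 2.33: Pab(L + b)/(6LEI) = 457/EI
  at C: point load 55 at a = 2.33: Pab(L + a)/(6LEI) = 290.7/EI
  θ_A0 = 1943/EI,  θ_C0 = 1777/EI
Flexibility coefficients: a unit moment at one end gives L/(3EI) there and L/(6EI) at the far end, so f₁₁ = f₂₂ = 4.667/EI and f₁₂ = f₂₁ = 2.333/EI.
Compatibility — zero rotation at each built-in end:
  4.667 M_A + 2.333 M_C = 1943
  2.333 M_A + 4.667 M_C = 1777
Solving the pair gives M_A = 301.4 kN·m and M_C = 230.1 kN·m (hogging).

M_A = 301.4 kN·m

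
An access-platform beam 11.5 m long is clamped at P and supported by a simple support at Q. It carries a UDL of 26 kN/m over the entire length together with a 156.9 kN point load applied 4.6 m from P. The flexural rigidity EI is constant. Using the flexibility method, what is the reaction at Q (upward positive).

Take the reaction at Q as the redundant and release it; the primary structure is a cantilever fixed at P.
Free-end deflection of the primary structure under the applied loading (downward +):
  UDL 26: wL⁴/(8EI) = 56843/EI
  point load 156.9 at a = 4.6: Pa²(3L − a)/(6EI) = 16545/EI
  δ_0 = 73387/EI
Flexibility coefficient — unit upward force at Q: δ_{QQ} = L³/(3EI) = 507/EI.
Compatibility at Q: δ_0 − R_Q·δ_{QQ} = 0, so R_Q = 73387/507 = 144.8 kN.

R_Q = 144.8 kN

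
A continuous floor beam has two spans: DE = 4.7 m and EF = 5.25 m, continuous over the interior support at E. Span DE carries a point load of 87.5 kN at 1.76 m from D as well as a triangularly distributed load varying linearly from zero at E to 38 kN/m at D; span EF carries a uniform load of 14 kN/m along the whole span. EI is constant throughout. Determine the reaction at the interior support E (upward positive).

Take M_E as the redundant. Released structure: two simple spans DE and EF with a hinge at E.
End slopes at the hinge E, treating each span as simply supported:
  span DE: point load 87.5 at a = 1.76: Pab(L + a)/(6LEI) = 103.7/EI
  span DE: triangular load, peak 38: 7w₀L³/(360EI) = 76.71/EI
  span EF: UDL 14: wL³/(24EI) = 84.41/EI
  relative rotation θ_0 = (180.4 + 84.41)/EI = 264.8/EI
A unit hogging moment at E produces rotation L₁/(3EI) + L₂/(3EI) = 3.317/EI.
Slope continuity at E: θ_0 = M_E·3.317/EI, so M_E = 264.8/3.317 = 79.85 kN·m (hogging).
Span DE, ΣM about D with M_E applied at E: R_E^{DE}·4.7 = 293.9 + 79.85, so R_E^{DE} = 79.52 kN and R_D = 176.8 − 79.52 = 97.28 kN.
Span EF, ΣM about F: R_E^{EF}·5.25 = 192.9 + 79.85, so R_E^{EF} = 51.96 kN and R_F = 73.5 − 51.96 = 21.54 kN.
R_E = 79.52 + 51.96 = 131.5 kN.

R_E = 131.5 kN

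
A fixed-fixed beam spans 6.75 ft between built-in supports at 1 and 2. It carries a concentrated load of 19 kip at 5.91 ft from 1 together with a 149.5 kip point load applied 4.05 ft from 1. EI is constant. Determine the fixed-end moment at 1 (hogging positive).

M_1 = 98.61 kip·ft

Release both end moments; the primary structure is a simply-supported span 12 with redundants M_1 and M_2.
End rotations of the released simple span under the applied load (×1/EI):
  at 1: point load 19 at a = 5.91: Pab(L + b)/(6LEI) = 17.68/EI
  at 2: point load 19 at a = 5.91: Pab(L + a)/(6LEI) = 29.48/EI
  at 1: point load 149.5 at a = 4.05: Pab(L + b)/(6LEI) = 381.4/EI
  at 2: point load 149.5 at a = 4.05: Pab(L + a)/(6LEI) = 435.9/EI
  θ_10 = 399.1/EI,  θ_20 = 465.4/EI
Flexibility coefficients: a unit moment at one end gives L/(3EI) there and L/(6EI) at the far end, so f₁₁ = f₂₂ = 2.25/EI and f₁₂ = f₂₁ = 1.125/EI.
Compatibility — zero rotation at each built-in end:
  2.25 M_1 + 1.125 M_2 = 399.1
  1.125 M_1 + 2.25 M_2 = 465.4
Solving the pair gives M_1 = 98.61 kip·ft and M_2 = 157.5 kip·ft (hogging).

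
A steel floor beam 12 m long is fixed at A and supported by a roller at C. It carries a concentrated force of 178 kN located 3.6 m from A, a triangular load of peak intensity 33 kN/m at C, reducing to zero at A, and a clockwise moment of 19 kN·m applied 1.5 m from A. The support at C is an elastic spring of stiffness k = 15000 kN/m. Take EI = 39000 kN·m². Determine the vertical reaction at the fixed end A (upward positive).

Release the roller at C. Primary structure: cantilever fixed at A.
Free-end deflection of the primary structure under the applied loading (downward +):
  point load 178 at a = 3.6: Pa²(3L − a)/(6EI) = 12457/EI
  triangular load, peak 33 at the free end: 11w₀L⁴/(120EI) = 62726/EI
  clockwise couple 19 at a = 1.5: M₀a(2L − a)/(2EI) = 320.6/EI
  δ_0 = 75504/EI
Flexibility coefficient — unit upward force at C: δ_{CC} = L³/(3EI) = 576/EI.
With EI = 39000 kN·m²: δ_0 = 1.936 m and δ_{CC} = 0.014769 m/kN.
Compatibility — the spring shortens by R_C/k under the reaction it provides: δ_0 − R_C·δ_{CC} = R_C/k. With 1/k = 0.000067 m/kN, R_C = δ_0 / (δ_{CC} + 1/k) = 1.936 / (0.014769 + 0.000067) = 130.5 kN.
Vertical equilibrium: R_A = ΣP − R_C = 376 − 130.5 = 245.5 kN.

R_A = 245.5 kN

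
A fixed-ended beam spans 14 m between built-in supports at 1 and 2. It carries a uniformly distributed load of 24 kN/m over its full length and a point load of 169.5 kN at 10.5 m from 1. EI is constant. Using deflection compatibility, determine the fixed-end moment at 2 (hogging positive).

M_2 = 725.7 kN·m

Release both end moments; the primary structure is a simply-supported span 12 with redundants M_1 and M_2.
End rotations of the released simple span under the applied load (×1/EI):
  at 1: UDL 24: wL³/(24EI) = 2744/EI
  at 2: UDL 24: wL³/(24EI) = 2744/EI
  at 1: point load 169.5 at a = 10.5: Pab(L + b)/(6LEI) = 1298/EI
  at 2: point load 169.5 at a = 10.5: Pab(L + a)/(6LEI) = 1817/EI
  θ_10 = 4042/EI,  θ_20 = 4561/EI
Flexibility coefficients: a unit moment at one end gives L/(3EI) there and L/(6EI) at the far end, so f₁₁ = f₂₂ = 4.667/EI and f₁₂ = f₂₁ = 2.333/EI.
Compatibility — zero rotation at each built-in end:
  4.667 M_1 + 2.333 M_2 = 4042
  2.333 M_1 + 4.667 M_2 = 4561
Solving the pair gives M_1 = 503.2 kN·m and M_2 = 725.7 kN·m (hogging).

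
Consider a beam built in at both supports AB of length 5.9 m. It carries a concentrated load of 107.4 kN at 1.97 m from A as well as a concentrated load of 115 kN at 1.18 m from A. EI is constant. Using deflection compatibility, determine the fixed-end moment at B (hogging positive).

Take the two fixed-end moments M_A, M_B as redundants; the released structure is the simple span AB.
End rotations of the released simple span under the applied load (×1/EI):
  at A: point load 107.4 at a = 1.97: Pab(L + b)/(6LEI) = 230.9/EI
  at B: point load 107.4 at a = 1.97: Pab(L + a)/(6LEI) = 184.9/EI
  at A: point load 115 at a = 1.18: Pab(L + b)/(6LEI) = 192.2/EI
  at B: point load 115 at a = 1.18: Pab(L + a)/(6LEI) = 128.1/EI
  θ_A0 = 423/EI,  θ_B0 = 313/EI
Flexibility coefficients: a unit moment at one end gives L/(3EI) there and L/(6EI) at the far end, so f₁₁ = f₂₂ = 1.967/EI and f₁₂ = f₂₁ = 0.9833/EI.
Compatibility — zero rotation at each built-in end:
  1.967 M_A + 0.9833 M_B = 423
  0.9833 M_A + 1.967 M_B = 313
Solving the pair gives M_A = 180.7 kN·m and M_B = 68.77 kN·m (hogging).

M_B = 68.77 kN·m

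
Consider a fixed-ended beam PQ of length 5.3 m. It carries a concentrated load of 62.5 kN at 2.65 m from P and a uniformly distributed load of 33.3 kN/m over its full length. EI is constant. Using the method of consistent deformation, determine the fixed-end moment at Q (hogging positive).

Take the two fixed-end moments M_P, M_Q as redundants; the released structure is the simple span PQ.
Simple-span end rotations at P and Q under the given loads:
  at P: point load 62.5 at a = 2.65: Pab(L + b)/(6LEI) = 109.7/EI
  at Q: point load 62.5 at a = 2.65: Pab(L + a)/(6LEI) = 109.7/EI
  at P: UDL 33.3: wL³/(24EI) = 206.6/EI
  at Q: UDL 33.3: wL³/(24EI) = 206.6/EI
  θ_P0 = 316.3/EI,  θ_Q0 = 316.3/EI
Flexibility coefficients: a unit moment at one end gives L/(3EI) there and L/(6EI) at the far end, so f₁₁ = f₂₂ = 1.767/EI and f₁₂ = f₂₁ = 0.8833/EI.
Compatibility — zero rotation at each built-in end:
  1.767 M_P + 0.8833 M_Q = 316.3
  0.8833 M_P + 1.767 M_Q = 316.3
Solving the pair gives M_P = 119.4 kN·m and M_Q = 119.4 kN·m (hogging).

M_Q = 119.4 kN·m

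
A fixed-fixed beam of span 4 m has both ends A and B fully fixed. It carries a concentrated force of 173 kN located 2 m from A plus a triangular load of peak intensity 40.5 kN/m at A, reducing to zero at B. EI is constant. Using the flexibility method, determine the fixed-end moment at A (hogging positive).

Release both end moments; the primary structure is a simply-supported span AB with redundants M_A and M_B.
On the primary (simply-supported) span, the end slopes from the loading are:
  at A: point load 173 at a = 2: Pab(L + b)/(6LEI) = 173/EI
  at B: point load 173 at a = 2: Pab(L + a)/(6LEI) = 173/EI
  at A: triangular load, peak 40.5: w₀L³/(45EI) = 57.6/EI
  at B: triangular load, peak 40.5: 7w₀L³/(360EI) = 50.4/EI
  θ_A0 = 230.6/EI,  θ_B0 = 223.4/EI
Flexibility coefficients: a unit moment at one end gives L/(3EI) there and L/(6EI) at the far end, so f₁₁ = f₂₂ = 1.333/EI and f₁₂ = f₂₁ = 0.6667/EI.
Compatibility — zero rotation at each built-in end:
  1.333 M_A + 0.6667 M_B = 230.6
  0.6667 M_A + 1.333 M_B = 223.4
Solving the pair gives M_A = 118.9 kN·m and M_B = 108.1 kN·m (hogging).

M_A = 118.9 kN·m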